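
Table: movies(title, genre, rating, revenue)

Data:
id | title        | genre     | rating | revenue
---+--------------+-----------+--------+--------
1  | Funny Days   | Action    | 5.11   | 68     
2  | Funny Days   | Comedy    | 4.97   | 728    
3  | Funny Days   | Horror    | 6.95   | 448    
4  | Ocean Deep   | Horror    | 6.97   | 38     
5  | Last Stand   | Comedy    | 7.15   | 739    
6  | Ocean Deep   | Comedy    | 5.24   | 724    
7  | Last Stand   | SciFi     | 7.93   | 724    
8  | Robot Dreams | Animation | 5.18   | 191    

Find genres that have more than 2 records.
SELECT genre, COUNT(*) as cnt
FROM movies
GROUP BY genre
HAVING COUNT(*) > 2

Result:
  Comedy: 3

Note: HAVING filters groups after aggregation, WHERE filters rows before.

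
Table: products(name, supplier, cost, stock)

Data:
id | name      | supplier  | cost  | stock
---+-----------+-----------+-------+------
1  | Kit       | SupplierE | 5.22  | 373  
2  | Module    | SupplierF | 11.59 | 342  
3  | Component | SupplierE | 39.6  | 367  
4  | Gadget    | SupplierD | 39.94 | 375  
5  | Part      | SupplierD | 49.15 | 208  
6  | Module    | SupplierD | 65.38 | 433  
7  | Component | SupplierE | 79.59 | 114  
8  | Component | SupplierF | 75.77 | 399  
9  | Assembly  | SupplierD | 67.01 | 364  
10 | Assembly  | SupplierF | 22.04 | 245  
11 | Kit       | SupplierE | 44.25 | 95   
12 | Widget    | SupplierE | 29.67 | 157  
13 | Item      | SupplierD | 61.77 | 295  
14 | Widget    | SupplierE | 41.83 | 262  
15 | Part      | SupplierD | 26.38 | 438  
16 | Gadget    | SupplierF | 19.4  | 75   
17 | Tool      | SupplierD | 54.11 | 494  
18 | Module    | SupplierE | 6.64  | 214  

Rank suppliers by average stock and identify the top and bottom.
SELECT supplier, AVG(stock)
FROM products
GROUP BY supplier
ORDER BY AVG(stock)

All groups:
  SupplierE: 226.00
  SupplierF: 265.25
  SupplierD: 372.43

Highest: SupplierD (372.43)
Lowest: SupplierE (226.00)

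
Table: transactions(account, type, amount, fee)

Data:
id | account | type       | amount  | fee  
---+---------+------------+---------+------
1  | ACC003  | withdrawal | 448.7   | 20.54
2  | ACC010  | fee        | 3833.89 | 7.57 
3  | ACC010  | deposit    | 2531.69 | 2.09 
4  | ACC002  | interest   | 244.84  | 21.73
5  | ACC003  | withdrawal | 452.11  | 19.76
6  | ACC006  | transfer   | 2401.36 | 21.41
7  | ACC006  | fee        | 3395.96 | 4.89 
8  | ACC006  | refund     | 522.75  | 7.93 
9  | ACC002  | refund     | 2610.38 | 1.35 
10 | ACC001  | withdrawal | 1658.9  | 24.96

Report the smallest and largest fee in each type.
SELECT type, MIN(fee), MAX(fee)
FROM transactions
GROUP BY type

Result:
  deposit: min=2.09, max=2.09
  fee: min=4.89, max=7.57
  interest: min=21.73, max=21.73
  refund: min=1.35, max=7.93
  transfer: min=21.41, max=21.41
  withdrawal: min=19.76, max=24.96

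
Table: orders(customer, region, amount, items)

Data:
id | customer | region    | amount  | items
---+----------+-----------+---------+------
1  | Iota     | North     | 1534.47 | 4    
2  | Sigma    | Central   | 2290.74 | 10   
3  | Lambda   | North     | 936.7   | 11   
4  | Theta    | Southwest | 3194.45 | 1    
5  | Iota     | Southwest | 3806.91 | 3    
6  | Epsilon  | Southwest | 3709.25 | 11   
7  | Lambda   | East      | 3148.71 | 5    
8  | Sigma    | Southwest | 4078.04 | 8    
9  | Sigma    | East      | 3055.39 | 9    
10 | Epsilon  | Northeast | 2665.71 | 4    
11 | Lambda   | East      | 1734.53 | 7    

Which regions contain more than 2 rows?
SELECT region, COUNT(*) as cnt
FROM orders
GROUP BY region
HAVING COUNT(*) > 2

Result:
  East: 3
  Southwest: 4

Note: HAVING filters groups after aggregation, WHERE filters rows before.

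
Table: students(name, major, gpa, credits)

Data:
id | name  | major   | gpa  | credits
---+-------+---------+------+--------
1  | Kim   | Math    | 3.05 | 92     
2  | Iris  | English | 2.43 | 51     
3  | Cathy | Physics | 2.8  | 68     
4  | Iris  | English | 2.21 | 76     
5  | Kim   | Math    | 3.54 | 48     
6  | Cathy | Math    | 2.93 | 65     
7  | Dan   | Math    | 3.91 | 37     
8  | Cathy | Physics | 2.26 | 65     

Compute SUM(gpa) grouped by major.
SELECT major, SUM(gpa) as result
FROM students
GROUP BY major

Result:
  English: 4.64
  Math: 13.43
  Physics: 5.06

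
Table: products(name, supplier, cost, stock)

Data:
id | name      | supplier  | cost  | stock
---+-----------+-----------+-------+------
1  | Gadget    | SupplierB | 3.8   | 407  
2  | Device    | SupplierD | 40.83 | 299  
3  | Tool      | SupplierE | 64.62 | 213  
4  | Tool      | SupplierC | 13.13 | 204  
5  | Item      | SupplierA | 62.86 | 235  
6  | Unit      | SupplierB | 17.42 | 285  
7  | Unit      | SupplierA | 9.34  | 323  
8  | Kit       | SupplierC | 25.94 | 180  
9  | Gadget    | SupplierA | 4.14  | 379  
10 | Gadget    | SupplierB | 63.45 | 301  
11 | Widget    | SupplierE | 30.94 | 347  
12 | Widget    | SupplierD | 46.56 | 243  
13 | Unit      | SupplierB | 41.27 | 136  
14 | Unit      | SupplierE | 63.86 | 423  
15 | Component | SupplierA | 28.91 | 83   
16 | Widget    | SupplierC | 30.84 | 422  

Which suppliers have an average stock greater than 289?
SELECT supplier, AVG(stock)
FROM products
GROUP BY supplier
HAVING AVG(stock) > 289

Result:
  SupplierE: avg=327.67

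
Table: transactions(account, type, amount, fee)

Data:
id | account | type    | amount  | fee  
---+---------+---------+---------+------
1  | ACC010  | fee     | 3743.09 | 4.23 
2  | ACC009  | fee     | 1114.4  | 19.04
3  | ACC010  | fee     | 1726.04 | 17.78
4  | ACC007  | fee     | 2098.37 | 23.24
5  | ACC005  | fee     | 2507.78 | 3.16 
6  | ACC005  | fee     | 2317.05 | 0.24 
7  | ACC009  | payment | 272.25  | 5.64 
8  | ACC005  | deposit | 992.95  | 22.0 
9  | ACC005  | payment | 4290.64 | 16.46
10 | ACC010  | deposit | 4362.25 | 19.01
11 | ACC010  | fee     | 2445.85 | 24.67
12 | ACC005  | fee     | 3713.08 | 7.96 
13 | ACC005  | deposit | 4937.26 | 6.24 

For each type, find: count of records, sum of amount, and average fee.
SELECT type,
       COUNT(*) as cnt,
       SUM(amount) as total_amount,
       AVG(fee) as avg_fee
FROM transactions
GROUP BY type

Result:
  deposit: 3 records, 10292.46 total amount, 15.75 avg fee
  fee: 8 records, 19665.66 total amount, 12.54 avg fee
  payment: 2 records, 4562.89 total amount, 11.05 avg fee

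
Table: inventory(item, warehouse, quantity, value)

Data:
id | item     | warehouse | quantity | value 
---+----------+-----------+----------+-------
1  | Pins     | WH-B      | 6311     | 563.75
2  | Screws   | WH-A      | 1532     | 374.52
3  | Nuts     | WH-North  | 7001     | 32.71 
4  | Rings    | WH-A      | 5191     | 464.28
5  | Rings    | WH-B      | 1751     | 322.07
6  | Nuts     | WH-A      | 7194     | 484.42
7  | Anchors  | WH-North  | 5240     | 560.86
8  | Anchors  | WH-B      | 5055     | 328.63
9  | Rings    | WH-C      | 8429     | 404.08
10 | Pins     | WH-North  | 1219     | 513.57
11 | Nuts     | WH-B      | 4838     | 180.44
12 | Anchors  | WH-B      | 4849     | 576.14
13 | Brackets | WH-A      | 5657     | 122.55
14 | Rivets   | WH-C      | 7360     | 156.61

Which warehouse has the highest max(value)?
SELECT warehouse, MAX(value) as val
FROM inventory
GROUP BY warehouse
ORDER BY val DESC
LIMIT 1

Result: WH-B with max(value) = 576.14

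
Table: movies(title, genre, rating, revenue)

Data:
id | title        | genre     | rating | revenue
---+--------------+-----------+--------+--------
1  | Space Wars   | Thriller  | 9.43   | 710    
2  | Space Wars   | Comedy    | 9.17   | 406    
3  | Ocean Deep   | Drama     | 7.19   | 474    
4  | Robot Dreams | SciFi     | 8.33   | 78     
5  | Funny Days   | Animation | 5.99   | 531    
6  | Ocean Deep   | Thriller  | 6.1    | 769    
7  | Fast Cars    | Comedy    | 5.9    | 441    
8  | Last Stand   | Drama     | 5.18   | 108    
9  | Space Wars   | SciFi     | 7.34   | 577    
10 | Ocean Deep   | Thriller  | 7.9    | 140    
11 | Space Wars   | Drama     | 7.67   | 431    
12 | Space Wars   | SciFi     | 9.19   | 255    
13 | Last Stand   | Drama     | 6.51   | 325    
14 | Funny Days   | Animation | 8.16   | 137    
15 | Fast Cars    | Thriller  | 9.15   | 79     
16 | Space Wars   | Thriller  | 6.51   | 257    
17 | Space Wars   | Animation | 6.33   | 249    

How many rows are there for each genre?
SELECT genre, COUNT(*) as count
FROM movies
GROUP BY genre

Result:
  Animation: 3
  Comedy: 2
  Drama: 4
  SciFi: 3
  Thriller: 5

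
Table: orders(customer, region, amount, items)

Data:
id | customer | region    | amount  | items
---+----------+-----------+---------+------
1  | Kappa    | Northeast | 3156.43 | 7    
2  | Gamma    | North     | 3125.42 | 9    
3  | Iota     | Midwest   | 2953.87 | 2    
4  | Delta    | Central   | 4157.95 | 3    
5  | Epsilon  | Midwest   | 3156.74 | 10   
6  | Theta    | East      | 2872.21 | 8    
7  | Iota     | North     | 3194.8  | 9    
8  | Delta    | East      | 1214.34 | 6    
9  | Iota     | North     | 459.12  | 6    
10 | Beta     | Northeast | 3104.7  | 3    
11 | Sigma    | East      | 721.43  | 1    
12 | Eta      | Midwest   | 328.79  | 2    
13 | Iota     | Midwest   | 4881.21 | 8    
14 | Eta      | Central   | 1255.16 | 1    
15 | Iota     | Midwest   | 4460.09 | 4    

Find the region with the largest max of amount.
SELECT region, MAX(amount) as val
FROM orders
GROUP BY region
ORDER BY val DESC
LIMIT 1

Result: Midwest with max(amount) = 4881.21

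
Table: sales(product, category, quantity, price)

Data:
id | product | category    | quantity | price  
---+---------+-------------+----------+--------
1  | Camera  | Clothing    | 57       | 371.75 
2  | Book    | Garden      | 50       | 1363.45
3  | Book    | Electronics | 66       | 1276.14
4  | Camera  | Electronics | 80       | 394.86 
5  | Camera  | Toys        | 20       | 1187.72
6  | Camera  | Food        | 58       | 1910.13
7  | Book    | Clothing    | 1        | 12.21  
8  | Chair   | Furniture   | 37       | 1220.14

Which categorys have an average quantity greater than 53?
SELECT category, AVG(quantity)
FROM sales
GROUP BY category
HAVING AVG(quantity) > 53

Result:
  Electronics: avg=73.00
  Food: avg=58.00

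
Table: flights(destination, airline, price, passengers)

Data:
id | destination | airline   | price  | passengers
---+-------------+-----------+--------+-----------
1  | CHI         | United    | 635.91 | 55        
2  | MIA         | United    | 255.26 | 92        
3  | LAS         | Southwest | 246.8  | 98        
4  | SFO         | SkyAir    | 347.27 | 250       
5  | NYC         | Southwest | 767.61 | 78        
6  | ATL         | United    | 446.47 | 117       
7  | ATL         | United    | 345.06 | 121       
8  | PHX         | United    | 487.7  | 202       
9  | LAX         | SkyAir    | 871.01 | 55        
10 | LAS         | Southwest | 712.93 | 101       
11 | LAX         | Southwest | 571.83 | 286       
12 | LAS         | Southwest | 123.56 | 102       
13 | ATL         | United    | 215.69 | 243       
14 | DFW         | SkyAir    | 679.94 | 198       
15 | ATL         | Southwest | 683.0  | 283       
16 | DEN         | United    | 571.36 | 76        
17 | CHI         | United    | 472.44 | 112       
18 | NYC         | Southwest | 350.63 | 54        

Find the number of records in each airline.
SELECT airline, COUNT(*) as count
FROM flights
GROUP BY airline

Result:
  SkyAir: 3
  Southwest: 7
  United: 8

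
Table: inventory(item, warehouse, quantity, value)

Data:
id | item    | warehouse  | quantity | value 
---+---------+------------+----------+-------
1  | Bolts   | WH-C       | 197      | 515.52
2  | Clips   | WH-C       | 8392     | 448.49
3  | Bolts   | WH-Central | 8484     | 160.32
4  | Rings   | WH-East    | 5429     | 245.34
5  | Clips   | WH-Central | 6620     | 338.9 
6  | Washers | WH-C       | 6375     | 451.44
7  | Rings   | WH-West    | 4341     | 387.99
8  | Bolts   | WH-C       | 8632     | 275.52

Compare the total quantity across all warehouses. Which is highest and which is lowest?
SELECT warehouse, SUM(quantity)
FROM inventory
GROUP BY warehouse
ORDER BY SUM(quantity)

All groups:
  WH-West: 4341
  WH-East: 5429
  WH-Central: 15104
  WH-C: 23596

Highest: WH-C (23596)
Lowest: WH-West (4341)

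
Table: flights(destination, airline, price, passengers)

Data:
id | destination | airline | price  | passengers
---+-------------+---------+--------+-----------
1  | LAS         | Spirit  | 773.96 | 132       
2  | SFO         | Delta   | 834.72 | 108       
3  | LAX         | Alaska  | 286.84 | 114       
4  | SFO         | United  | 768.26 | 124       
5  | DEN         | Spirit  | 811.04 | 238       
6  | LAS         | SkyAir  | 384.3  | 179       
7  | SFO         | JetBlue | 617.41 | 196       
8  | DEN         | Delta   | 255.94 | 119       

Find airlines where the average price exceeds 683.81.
SELECT airline, AVG(price)
FROM flights
GROUP BY airline
HAVING AVG(price) > 683.81

Result:
  Spirit: avg=792.50
  United: avg=768.26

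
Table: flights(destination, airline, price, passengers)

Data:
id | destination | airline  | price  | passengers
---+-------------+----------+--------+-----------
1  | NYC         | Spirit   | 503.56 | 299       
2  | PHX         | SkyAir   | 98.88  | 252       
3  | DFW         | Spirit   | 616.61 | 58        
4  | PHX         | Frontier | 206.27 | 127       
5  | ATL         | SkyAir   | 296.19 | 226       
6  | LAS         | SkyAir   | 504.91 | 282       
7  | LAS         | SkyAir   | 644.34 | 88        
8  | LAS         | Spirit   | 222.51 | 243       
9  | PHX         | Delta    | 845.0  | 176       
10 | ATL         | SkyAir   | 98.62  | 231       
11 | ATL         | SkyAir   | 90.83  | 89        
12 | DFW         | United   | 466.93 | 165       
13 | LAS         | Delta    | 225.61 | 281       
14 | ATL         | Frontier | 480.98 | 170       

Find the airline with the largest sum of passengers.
SELECT airline, SUM(passengers) as val
FROM flights
GROUP BY airline
ORDER BY val DESC
LIMIT 1

Result: SkyAir with sum(passengers) = 1168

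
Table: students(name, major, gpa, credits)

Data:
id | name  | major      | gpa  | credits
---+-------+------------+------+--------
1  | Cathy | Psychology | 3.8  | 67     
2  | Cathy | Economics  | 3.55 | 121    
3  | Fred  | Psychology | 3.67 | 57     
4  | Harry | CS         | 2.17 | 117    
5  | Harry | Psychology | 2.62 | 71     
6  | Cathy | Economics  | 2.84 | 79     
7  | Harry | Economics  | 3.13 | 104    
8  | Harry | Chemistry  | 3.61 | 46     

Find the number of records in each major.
SELECT major, COUNT(*) as count
FROM students
GROUP BY major

Result:
  CS: 1
  Chemistry: 1
  Economics: 3
  Psychology: 3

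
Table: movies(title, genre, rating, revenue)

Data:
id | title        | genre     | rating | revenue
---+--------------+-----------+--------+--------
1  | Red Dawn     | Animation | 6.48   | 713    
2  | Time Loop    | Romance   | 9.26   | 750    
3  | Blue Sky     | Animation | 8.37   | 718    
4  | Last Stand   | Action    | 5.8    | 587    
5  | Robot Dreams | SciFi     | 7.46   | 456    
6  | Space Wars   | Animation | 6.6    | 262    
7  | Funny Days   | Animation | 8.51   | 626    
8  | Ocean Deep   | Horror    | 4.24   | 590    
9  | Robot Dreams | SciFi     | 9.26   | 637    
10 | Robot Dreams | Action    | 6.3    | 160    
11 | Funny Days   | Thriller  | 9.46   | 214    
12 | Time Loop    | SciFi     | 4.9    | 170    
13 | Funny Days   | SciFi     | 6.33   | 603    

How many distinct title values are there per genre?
SELECT genre, COUNT(DISTINCT title)
FROM movies
GROUP BY genre

Result:
  Action: 2 distinct
  Animation: 4 distinct
  Horror: 1 distinct
  Romance: 1 distinct
  SciFi: 3 distinct
  Thriller: 1 distinct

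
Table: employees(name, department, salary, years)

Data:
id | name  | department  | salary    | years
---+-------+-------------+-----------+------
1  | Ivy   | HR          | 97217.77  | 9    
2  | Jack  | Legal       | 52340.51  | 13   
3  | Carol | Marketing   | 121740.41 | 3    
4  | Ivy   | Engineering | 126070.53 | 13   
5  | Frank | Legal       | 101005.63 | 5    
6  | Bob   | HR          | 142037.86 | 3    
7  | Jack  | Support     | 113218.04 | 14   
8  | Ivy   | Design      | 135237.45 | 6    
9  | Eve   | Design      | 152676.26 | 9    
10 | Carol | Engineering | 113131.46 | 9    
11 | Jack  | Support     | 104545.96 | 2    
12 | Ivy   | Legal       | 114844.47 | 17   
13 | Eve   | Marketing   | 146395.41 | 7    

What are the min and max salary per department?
SELECT department, MIN(salary), MAX(salary)
FROM employees
GROUP BY department

Result:
  Design: min=135237.45, max=152676.26
  Engineering: min=113131.46, max=126070.53
  HR: min=97217.77, max=142037.86
  Legal: min=52340.51, max=114844.47
  Marketing: min=121740.41, max=146395.41
  Support: min=104545.96, max=113218.04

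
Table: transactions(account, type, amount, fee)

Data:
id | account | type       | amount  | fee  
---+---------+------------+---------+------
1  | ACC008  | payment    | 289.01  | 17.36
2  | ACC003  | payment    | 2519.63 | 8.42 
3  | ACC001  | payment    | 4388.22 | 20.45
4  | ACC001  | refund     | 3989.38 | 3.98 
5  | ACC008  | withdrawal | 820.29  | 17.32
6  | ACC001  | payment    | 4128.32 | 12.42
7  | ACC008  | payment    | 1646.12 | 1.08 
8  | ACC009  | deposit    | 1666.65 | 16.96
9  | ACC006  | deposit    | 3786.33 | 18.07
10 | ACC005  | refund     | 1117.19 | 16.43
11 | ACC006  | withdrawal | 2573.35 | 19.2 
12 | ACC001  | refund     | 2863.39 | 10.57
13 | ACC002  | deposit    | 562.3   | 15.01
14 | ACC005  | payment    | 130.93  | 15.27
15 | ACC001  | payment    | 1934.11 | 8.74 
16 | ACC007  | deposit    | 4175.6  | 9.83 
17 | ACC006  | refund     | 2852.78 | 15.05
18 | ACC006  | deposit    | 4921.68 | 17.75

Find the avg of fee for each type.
SELECT type, AVG(fee) as result
FROM transactions
GROUP BY type

Result:
  deposit: 15.52
  payment: 11.96
  refund: 11.51
  withdrawal: 18.26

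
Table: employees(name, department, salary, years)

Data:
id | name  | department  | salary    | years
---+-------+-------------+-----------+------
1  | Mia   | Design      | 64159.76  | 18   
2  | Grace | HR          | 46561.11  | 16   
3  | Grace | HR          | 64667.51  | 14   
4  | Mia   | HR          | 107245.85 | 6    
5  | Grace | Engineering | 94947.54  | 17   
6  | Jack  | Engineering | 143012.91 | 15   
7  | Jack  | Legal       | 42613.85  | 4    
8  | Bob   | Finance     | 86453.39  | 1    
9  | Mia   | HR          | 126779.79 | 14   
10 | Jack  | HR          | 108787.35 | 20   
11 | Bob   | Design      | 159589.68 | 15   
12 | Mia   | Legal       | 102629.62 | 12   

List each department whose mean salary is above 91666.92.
SELECT department, AVG(salary)
FROM employees
GROUP BY department
HAVING AVG(salary) > 91666.92

Result:
  Design: avg=111874.72
  Engineering: avg=118980.23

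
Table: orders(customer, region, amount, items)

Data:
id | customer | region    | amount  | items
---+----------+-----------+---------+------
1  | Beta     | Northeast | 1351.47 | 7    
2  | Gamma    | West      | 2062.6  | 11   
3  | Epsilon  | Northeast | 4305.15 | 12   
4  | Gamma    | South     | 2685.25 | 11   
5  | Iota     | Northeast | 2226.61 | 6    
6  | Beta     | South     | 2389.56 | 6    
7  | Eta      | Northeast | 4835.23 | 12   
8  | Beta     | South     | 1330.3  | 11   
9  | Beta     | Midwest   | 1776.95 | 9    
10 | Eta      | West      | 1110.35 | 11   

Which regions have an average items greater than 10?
SELECT region, AVG(items)
FROM orders
GROUP BY region
HAVING AVG(items) > 10

Result:
  West: avg=11.00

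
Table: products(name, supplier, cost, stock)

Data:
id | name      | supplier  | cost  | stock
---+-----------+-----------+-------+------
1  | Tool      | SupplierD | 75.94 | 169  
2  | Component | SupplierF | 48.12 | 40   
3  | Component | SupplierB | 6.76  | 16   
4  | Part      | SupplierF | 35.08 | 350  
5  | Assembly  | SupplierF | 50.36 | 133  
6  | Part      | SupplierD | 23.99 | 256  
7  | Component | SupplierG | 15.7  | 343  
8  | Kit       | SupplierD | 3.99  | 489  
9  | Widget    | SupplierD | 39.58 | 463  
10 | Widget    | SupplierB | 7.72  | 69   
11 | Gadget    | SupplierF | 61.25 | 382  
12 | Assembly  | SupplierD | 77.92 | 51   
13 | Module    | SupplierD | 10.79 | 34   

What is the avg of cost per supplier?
SELECT supplier, AVG(cost) as result
FROM products
GROUP BY supplier

Result:
  SupplierB: 7.24
  SupplierD: 38.70
  SupplierF: 48.70
  SupplierG: 15.70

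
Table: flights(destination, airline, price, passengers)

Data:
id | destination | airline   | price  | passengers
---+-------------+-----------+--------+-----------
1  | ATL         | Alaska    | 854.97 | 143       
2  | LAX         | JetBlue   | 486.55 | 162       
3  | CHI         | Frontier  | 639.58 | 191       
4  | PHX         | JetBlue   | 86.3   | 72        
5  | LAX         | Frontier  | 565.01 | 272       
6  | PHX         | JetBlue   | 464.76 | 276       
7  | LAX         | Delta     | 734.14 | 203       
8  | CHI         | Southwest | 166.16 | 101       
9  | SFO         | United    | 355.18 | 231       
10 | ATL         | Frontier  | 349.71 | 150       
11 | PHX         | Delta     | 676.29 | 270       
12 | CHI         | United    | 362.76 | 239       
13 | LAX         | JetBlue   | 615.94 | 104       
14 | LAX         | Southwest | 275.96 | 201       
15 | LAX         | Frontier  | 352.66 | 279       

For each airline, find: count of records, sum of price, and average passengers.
SELECT airline,
       COUNT(*) as cnt,
       SUM(price) as total_price,
       AVG(passengers) as avg_passengers
FROM flights
GROUP BY airline

Result:
  Alaska: 1 records, 854.97 total price, 143.00 avg passengers
  Delta: 2 records, 1410.43 total price, 236.50 avg passengers
  Frontier: 4 records, 1906.96 total price, 223.00 avg passengers
  JetBlue: 4 records, 1653.55 total price, 153.50 avg passengers
  Southwest: 2 records, 442.12 total price, 151.00 avg passengers
  United: 2 records, 717.94 total price, 235.00 avg passengers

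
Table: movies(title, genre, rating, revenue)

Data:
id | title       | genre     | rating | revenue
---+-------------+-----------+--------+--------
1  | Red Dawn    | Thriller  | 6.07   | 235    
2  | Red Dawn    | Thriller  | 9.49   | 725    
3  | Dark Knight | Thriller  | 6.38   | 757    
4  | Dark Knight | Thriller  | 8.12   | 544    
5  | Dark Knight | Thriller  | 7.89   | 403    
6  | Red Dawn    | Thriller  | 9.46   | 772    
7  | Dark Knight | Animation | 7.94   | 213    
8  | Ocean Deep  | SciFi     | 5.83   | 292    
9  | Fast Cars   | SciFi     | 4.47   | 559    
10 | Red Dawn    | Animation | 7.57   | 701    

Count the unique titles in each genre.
SELECT genre, COUNT(DISTINCT title)
FROM movies
GROUP BY genre

Result:
  Animation: 2 distinct
  SciFi: 2 distinct
  Thriller: 2 distinct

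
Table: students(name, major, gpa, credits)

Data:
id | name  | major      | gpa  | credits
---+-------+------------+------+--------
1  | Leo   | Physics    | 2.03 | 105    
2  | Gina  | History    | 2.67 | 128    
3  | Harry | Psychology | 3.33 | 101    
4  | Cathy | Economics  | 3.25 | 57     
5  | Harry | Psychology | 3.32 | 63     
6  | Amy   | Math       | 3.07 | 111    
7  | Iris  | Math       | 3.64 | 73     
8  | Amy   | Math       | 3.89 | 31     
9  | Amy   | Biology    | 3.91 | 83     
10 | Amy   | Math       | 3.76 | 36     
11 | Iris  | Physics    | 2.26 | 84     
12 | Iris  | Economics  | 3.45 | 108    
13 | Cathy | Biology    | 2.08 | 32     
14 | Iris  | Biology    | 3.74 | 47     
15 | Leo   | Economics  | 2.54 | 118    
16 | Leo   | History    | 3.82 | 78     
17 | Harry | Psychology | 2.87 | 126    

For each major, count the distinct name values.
SELECT major, COUNT(DISTINCT name)
FROM students
GROUP BY major

Result:
  Biology: 3 distinct
  Economics: 3 distinct
  History: 2 distinct
  Math: 2 distinct
  Physics: 2 distinct
  Psychology: 1 distinct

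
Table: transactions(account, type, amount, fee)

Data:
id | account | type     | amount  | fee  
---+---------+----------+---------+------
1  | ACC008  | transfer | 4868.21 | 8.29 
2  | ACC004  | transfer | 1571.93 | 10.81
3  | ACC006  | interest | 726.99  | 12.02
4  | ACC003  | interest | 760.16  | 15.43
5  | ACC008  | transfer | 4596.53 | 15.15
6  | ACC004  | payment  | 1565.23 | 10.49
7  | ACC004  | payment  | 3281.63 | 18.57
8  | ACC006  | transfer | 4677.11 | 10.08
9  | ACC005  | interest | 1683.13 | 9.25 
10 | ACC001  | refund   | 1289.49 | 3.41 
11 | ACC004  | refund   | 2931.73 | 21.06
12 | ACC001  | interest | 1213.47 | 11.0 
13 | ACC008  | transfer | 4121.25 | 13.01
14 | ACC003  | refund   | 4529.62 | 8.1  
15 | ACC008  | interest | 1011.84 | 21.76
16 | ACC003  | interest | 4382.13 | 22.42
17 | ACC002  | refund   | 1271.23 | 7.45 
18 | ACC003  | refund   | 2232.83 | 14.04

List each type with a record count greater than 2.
SELECT type, COUNT(*) as cnt
FROM transactions
GROUP BY type
HAVING COUNT(*) > 2

Result:
  interest: 6
  refund: 5
  transfer: 5

Note: HAVING filters groups after aggregation, WHERE filters rows before.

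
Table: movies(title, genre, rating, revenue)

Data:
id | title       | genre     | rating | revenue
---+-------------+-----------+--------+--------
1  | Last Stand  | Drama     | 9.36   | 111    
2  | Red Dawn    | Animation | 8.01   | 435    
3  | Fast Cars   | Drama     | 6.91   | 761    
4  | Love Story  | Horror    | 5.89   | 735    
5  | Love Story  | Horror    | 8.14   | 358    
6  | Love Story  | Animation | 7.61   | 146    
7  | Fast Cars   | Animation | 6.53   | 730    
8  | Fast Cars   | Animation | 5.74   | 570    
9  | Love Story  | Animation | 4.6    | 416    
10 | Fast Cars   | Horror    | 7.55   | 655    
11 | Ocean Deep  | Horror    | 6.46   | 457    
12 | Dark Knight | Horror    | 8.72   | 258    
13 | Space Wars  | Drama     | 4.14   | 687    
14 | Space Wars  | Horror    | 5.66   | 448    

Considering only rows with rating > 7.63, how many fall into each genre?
SELECT genre, COUNT(*)
FROM movies
WHERE rating > 7.63
GROUP BY genre

Note: WHERE filters rows before grouping.

Result:
  Animation: 1
  Drama: 1
  Horror: 2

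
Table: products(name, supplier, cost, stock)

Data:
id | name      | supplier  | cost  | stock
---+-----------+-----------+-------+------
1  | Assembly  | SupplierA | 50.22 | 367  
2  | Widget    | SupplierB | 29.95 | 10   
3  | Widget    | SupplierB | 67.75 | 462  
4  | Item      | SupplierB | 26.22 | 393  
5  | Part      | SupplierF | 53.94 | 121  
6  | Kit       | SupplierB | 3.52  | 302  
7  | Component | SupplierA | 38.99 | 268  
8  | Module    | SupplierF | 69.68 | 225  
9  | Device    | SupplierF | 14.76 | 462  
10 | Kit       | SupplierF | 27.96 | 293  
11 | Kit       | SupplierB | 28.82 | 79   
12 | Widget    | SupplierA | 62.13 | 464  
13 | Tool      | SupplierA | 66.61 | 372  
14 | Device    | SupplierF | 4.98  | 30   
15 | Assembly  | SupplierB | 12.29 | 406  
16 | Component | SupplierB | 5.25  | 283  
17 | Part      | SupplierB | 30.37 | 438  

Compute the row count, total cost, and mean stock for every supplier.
SELECT supplier,
       COUNT(*) as cnt,
       SUM(cost) as total_cost,
       AVG(stock) as avg_stock
FROM products
GROUP BY supplier

Result:
  SupplierA: 4 records, 217.95 total cost, 367.75 avg stock
  SupplierB: 8 records, 204.17 total cost, 296.63 avg stock
  SupplierF: 5 records, 171.32 total cost, 226.20 avg stock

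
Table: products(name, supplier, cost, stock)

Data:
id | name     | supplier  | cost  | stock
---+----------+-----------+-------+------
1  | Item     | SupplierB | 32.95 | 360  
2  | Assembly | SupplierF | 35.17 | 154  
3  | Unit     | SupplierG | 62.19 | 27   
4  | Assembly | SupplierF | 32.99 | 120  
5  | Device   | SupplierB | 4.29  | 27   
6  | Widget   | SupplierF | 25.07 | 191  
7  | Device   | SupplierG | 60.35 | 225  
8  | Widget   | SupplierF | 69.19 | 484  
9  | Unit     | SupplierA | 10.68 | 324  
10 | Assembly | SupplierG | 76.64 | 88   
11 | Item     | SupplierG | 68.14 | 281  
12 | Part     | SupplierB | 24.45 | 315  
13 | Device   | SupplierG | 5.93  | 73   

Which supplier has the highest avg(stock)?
SELECT supplier, AVG(stock) as val
FROM products
GROUP BY supplier
ORDER BY val DESC
LIMIT 1

Result: SupplierA with avg(stock) = 324.00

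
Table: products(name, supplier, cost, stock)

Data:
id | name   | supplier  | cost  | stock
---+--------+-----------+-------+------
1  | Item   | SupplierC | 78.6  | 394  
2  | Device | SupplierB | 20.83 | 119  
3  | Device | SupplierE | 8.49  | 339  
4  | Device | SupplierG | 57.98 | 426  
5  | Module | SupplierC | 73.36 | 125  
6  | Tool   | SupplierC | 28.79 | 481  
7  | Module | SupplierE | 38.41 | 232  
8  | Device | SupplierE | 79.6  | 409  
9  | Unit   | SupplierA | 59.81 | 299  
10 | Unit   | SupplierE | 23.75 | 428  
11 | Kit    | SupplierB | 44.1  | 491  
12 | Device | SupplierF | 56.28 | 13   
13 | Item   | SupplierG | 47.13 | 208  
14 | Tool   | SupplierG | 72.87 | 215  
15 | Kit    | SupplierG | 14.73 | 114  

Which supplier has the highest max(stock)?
SELECT supplier, MAX(stock) as val
FROM products
GROUP BY supplier
ORDER BY val DESC
LIMIT 1

Result: SupplierB with max(stock) = 491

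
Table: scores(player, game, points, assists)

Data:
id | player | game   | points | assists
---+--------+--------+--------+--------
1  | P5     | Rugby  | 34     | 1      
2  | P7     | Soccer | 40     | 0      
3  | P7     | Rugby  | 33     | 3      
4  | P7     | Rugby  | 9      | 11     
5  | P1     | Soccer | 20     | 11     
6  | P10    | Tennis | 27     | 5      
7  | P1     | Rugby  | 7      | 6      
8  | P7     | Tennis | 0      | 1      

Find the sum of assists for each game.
SELECT game, SUM(assists) as result
FROM scores
GROUP BY game

Result:
  Rugby: 21
  Soccer: 11
  Tennis: 6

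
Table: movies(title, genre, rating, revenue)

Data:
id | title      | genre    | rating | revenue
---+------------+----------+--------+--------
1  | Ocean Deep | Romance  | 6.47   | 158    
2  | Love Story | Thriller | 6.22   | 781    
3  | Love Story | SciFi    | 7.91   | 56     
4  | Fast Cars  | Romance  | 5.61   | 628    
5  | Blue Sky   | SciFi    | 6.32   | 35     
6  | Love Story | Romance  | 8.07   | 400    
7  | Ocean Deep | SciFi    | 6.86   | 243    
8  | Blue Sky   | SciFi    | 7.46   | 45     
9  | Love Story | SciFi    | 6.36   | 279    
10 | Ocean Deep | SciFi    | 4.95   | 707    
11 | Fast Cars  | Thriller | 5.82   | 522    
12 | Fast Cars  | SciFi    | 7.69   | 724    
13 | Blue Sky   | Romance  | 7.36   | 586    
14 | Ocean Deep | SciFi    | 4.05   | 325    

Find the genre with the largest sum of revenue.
SELECT genre, SUM(revenue) as val
FROM movies
GROUP BY genre
ORDER BY val DESC
LIMIT 1

Result: SciFi with sum(revenue) = 2414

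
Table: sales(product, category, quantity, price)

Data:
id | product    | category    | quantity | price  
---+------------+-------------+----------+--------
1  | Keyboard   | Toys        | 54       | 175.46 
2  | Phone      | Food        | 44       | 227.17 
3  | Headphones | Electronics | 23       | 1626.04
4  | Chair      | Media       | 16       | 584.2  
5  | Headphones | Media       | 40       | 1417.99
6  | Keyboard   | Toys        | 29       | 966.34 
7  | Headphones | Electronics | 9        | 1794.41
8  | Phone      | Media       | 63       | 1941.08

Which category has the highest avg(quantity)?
SELECT category, AVG(quantity) as val
FROM sales
GROUP BY category
ORDER BY val DESC
LIMIT 1

Result: Food with avg(quantity) = 44.00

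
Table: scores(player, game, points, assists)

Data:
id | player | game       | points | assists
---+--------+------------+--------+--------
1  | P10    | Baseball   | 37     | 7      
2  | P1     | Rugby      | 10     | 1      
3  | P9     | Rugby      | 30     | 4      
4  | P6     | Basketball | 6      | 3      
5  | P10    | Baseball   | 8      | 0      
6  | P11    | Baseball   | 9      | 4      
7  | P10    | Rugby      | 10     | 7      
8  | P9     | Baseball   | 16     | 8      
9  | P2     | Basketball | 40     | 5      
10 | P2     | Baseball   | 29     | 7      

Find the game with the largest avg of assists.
SELECT game, AVG(assists) as val
FROM scores
GROUP BY game
ORDER BY val DESC
LIMIT 1

Result: Baseball with avg(assists) = 5.20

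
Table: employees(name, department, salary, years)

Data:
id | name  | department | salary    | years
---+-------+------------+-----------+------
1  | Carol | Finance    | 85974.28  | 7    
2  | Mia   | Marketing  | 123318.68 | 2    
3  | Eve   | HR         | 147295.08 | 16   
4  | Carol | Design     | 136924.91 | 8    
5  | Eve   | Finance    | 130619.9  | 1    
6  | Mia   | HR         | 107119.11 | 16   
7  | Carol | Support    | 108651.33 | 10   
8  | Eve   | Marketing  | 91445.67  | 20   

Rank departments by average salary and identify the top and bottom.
SELECT department, AVG(salary)
FROM employees
GROUP BY department
ORDER BY AVG(salary)

All groups:
  Marketing: 107382.18
  Finance: 108297.09
  Support: 108651.33
  HR: 127207.10
  Design: 136924.91

Highest: Design (136924.91)
Lowest: Marketing (107382.18)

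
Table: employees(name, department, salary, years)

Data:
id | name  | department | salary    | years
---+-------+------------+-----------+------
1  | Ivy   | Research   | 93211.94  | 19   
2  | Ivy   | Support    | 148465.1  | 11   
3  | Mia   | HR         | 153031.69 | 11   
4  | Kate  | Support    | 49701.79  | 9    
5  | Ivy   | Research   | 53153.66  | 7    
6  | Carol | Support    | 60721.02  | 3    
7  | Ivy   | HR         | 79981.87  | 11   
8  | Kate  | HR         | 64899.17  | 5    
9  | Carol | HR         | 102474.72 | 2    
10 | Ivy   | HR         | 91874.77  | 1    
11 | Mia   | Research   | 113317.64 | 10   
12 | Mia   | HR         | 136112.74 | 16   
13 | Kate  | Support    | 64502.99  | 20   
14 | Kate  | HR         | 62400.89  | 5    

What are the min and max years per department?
SELECT department, MIN(years), MAX(years)
FROM employees
GROUP BY department

Result:
  HR: min=1, max=16
  Research: min=7, max=19
  Support: min=3, max=20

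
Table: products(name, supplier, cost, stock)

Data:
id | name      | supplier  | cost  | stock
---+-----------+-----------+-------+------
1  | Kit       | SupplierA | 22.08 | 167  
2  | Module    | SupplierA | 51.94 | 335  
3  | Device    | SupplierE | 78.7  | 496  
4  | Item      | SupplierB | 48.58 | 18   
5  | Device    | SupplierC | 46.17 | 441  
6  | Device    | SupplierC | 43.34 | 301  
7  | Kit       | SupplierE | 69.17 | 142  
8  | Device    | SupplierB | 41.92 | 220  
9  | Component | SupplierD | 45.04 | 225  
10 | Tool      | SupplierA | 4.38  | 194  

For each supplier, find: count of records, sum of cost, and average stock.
SELECT supplier,
       COUNT(*) as cnt,
       SUM(cost) as total_cost,
       AVG(stock) as avg_stock
FROM products
GROUP BY supplier

Result:
  SupplierA: 3 records, 78.40 total cost, 232.00 avg stock
  SupplierB: 2 records, 90.50 total cost, 119.00 avg stock
  SupplierC: 2 records, 89.51 total cost, 371.00 avg stock
  SupplierD: 1 records, 45.04 total cost, 225.00 avg stock
  SupplierE: 2 records, 147.87 total cost, 319.00 avg stock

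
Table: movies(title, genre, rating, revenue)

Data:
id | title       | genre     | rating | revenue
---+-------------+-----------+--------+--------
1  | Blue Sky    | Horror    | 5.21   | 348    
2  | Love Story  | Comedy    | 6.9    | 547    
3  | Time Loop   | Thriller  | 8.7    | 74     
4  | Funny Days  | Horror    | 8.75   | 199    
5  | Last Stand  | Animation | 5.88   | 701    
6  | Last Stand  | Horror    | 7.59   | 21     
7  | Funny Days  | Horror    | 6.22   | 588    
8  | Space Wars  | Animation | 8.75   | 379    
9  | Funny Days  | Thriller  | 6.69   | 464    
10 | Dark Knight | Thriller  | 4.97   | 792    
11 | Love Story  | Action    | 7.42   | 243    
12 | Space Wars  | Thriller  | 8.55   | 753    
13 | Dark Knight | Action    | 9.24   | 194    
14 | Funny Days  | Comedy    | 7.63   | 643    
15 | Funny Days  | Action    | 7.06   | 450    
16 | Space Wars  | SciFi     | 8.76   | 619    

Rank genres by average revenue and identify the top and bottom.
SELECT genre, AVG(revenue)
FROM movies
GROUP BY genre
ORDER BY AVG(revenue)

All groups:
  Horror: 289.00
  Action: 295.67
  Thriller: 520.75
  Animation: 540.00
  Comedy: 595.00
  SciFi: 619.00

Highest: SciFi (619.00)
Lowest: Horror (289.00)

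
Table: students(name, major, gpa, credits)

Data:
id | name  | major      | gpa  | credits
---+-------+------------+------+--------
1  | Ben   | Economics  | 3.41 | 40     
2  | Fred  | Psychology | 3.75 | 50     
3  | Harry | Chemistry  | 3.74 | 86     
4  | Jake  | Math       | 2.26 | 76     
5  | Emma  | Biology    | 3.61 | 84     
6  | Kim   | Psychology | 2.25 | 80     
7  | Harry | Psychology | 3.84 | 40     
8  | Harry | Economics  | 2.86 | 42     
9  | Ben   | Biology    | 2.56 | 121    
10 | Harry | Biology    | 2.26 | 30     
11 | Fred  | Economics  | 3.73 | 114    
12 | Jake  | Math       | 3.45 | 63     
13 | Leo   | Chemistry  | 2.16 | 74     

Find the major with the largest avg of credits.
SELECT major, AVG(credits) as val
FROM students
GROUP BY major
ORDER BY val DESC
LIMIT 1

Result: Chemistry with avg(credits) = 80.00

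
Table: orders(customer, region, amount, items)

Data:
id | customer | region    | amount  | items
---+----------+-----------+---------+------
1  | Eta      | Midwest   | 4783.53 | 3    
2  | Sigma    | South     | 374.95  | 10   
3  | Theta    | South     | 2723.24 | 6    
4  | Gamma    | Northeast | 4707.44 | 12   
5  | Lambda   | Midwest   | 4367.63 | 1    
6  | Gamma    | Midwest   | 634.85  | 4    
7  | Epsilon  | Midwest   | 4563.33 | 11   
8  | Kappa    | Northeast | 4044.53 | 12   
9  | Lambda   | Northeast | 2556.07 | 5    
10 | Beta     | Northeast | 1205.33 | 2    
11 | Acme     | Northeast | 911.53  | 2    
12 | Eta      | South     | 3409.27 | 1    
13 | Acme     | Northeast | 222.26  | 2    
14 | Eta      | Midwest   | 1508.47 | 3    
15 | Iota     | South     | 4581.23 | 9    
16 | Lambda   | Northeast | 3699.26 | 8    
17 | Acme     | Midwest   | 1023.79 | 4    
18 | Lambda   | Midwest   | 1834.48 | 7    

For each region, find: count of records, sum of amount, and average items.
SELECT region,
       COUNT(*) as cnt,
       SUM(amount) as total_amount,
       AVG(items) as avg_items
FROM orders
GROUP BY region

Result:
  Midwest: 7 records, 18716.08 total amount, 4.71 avg items
  Northeast: 7 records, 17346.42 total amount, 6.14 avg items
  South: 4 records, 11088.69 total amount, 6.50 avg items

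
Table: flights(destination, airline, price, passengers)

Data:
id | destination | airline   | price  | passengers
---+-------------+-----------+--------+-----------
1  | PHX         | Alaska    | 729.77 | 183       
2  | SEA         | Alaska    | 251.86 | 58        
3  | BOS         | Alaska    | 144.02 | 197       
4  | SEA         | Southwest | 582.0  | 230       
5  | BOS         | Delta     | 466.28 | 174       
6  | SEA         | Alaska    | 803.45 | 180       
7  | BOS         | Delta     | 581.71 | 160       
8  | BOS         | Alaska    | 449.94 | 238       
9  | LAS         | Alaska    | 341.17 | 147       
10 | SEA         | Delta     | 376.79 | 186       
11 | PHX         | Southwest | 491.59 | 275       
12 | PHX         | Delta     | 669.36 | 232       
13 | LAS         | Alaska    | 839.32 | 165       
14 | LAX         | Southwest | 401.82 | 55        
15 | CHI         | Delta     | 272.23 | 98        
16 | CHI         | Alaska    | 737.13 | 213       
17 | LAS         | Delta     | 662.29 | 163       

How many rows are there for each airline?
SELECT airline, COUNT(*) as count
FROM flights
GROUP BY airline

Result:
  Alaska: 8
  Delta: 6
  Southwest: 3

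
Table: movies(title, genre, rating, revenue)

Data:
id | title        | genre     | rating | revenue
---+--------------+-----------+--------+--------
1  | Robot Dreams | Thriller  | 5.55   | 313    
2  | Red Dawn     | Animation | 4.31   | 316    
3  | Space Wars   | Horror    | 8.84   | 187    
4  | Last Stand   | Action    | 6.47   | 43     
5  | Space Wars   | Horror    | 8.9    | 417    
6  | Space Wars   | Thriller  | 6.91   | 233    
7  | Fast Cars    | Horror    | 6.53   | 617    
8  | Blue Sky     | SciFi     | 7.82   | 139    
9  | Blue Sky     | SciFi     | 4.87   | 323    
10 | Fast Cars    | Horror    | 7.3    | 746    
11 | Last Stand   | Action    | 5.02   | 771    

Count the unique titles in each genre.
SELECT genre, COUNT(DISTINCT title)
FROM movies
GROUP BY genre

Result:
  Action: 1 distinct
  Animation: 1 distinct
  Horror: 2 distinct
  SciFi: 1 distinct
  Thriller: 2 distinct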